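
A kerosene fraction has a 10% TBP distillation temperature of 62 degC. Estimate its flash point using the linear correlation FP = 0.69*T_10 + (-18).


FP = 0.69 * 62 + (-18) = 24.78

24.78 degC


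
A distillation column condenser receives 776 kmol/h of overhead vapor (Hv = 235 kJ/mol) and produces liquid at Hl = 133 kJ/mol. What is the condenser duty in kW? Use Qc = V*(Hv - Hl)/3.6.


Qc = 776 * (235 - 133) / 3.6 = 776 * 102 / 3.6 = 21990

21990 kW


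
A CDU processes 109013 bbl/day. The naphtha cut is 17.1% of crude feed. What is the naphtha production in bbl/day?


Crude throughput = 109013 bbl/day
Fraction yield = 17.1%
yield = throughput * fraction / 100
yield = 109013 * 17.1 / 100 = 18641.223

18641.223 bbl/day


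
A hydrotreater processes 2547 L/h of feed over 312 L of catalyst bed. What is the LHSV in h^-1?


LHSV = volumetric feed rate / catalyst volume
= 2547 L/h / 312 L
= 8.163 h^-1

8.163 h^-1


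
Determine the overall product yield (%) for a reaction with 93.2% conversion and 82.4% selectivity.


Overall yield = conversion (%) * selectivity (%) / 100
Conversion = 93.2%, Selectivity = 82.4%
Y = 93.2 * 82.4 / 100
= 76.7968 %

76.7968 %


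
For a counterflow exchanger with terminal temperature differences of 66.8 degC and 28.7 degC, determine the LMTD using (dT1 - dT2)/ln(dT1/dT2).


LMTD = (dT1 - dT2) / ln(dT1/dT2)
= (66.8 - 28.7) / ln(66.8 / 28.7) = 38.1 / 0.844806 = 45.10

45.10 degC


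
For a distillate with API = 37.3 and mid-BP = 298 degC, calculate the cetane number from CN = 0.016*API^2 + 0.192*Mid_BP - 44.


CN = 0.016 * 37.3^2 + 0.192 * 298 - 44
CN = 22.26064 + 57.216 - 44 = 35.47664

35.47664


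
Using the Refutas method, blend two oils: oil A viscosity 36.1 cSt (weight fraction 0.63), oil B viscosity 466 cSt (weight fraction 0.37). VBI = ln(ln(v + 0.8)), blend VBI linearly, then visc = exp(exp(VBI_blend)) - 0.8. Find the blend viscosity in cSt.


Refutas method: VBN_i = 14.534*ln(ln(visc_i + 0.8)) + 10.975, blended linearly by mass fraction; since VBN is linear in VBI_i = ln(ln(visc_i + 0.8)) and the fractions sum to 1, blend VBI directly: visc = exp(exp(VBI_blend)) - 0.8
VBI_1 = ln(ln(36.1 + 0.8)) = 1.28321
VBI_2 = ln(ln(466 + 0.8)) = 1.81579
VBI_blend = 0.63 * 1.28321 + 0.37 * 1.81579 = 1.48026
visc_blend = exp(exp(1.48026)) - 0.8 = 80.17

80.17 cSt


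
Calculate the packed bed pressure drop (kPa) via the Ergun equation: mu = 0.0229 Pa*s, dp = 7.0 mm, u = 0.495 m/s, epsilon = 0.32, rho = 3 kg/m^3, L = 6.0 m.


dp = 7.0 mm = 0.007 m
Viscous term = 150*0.0229*0.495*(1-0.32)^2 / (0.007^2*0.32^3) = 489670
Inertial term = 1.75*3*0.495^2*(1-0.32) / (0.007*0.32^3) = 3813.56
dP/L = 489670 + 3813.56 = 493484 Pa/m
dP = 493484 * 6.0 / 1000 = 2961 kPa

2961 kPa


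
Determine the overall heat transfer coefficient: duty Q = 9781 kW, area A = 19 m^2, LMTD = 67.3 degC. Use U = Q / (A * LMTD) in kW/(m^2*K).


From Q = U*A*LMTD, U = Q / (A * LMTD)
U = 9781 / (19 * 67.3) = 9781 / 1278.7 = 7.649

7.649 kW/(m^2*K)


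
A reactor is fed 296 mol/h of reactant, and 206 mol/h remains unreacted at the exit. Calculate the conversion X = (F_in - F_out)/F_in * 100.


X = (F_in - F_out) / F_in * 100
Moles reacted = 296 - 206 = 90
X = 90 / 296 * 100
= 0.3041 * 100
= 30.41 %

30.41 %


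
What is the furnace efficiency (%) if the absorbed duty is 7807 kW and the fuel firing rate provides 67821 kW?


Furnace efficiency = Q_absorbed / Q_fuel * 100
= 7807 / 67821 * 100 = 11.51

11.51 %


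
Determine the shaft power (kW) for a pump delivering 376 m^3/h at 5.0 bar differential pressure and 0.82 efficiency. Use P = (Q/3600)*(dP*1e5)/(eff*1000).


Q = 376 / 3600 = 0.104444 m^3/s
P = 0.104444 * (5.0 * 1e5) / 0.82 / 1000 = 63.69

63.69 kW


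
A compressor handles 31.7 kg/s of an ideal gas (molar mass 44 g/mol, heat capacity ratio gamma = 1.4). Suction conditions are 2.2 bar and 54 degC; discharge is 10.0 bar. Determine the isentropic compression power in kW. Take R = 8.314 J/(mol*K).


Isentropic work: W = m*(gamma/(gamma-1))*(R*T1/MW)*((P2/P1)^((gamma-1)/gamma) - 1)
T1 = 54 + 273.15 = 327.15 K
Pressure ratio = 10.0 / 2.2 = 4.54545
Exponent = (1.4 - 1)/1.4 = 0.285714
(P2/P1)^exp - 1 = 4.54545^0.285714 - 1 = 0.541271
W = 31.7 * 1.4 / 0.4 * 8.314 * 327.15 / 44 * 0.541271 = 3712

3712 kW


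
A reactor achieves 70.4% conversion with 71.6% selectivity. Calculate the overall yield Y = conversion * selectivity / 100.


Overall yield = conversion (%) * selectivity (%) / 100
Conversion = 70.4%, Selectivity = 71.6%
Y = 70.4 * 71.6 / 100
= 50.4064 %

50.4064 %


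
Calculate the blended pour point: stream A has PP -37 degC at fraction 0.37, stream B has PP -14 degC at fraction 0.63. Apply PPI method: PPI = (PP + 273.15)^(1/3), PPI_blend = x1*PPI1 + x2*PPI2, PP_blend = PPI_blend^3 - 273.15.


PPI_1 = (-37 + 273.15)^(1/3) = 6.181056
PPI_2 = (-14 + 273.15)^(1/3) = 6.375541
PPI_blend = 0.37 * 6.181056 + 0.63 * 6.375541 = 6.303582
PP_blend = 6.303582^3 - 273.15 = 250.4738 - 273.15 = -22.68

-22.68 degC


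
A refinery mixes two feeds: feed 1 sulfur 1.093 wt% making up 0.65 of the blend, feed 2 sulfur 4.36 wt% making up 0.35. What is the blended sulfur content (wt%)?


Linear sulfur blending: S_blend = x1*S1 + x2*S2
Contribution 1: 0.65 * 1.093 = 0.71045 wt%
Contribution 2: 0.35 * 4.36 = 1.526 wt%
S_blend = 0.71045 + 1.526 = 2.23645

2.23645 wt%


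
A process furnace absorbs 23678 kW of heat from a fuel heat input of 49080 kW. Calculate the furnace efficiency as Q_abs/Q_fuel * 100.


Furnace efficiency = Q_absorbed / Q_fuel * 100
= 23678 / 49080 * 100 = 48.24

48.24 %


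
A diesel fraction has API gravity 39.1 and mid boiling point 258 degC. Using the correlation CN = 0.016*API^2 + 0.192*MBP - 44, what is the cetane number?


CN = 0.016 * 39.1^2 + 0.192 * 258 - 44
CN = 24.46096 + 49.536 - 44 = 29.99696

29.99696


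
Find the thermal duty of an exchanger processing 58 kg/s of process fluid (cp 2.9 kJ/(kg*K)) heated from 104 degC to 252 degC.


Q = m_dot * cp * delta_T
delta_T = 252 - 104 = 148 K
Q = 58 * 2.9 * 148
= 168.2 * 148
= 24893.6 kW

24893.6 kW


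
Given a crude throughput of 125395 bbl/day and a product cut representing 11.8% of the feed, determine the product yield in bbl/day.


Crude throughput = 125395 bbl/day
Fraction yield = 11.8%
yield = throughput * fraction / 100
yield = 125395 * 11.8 / 100 = 14796.61

14796.61 bbl/day


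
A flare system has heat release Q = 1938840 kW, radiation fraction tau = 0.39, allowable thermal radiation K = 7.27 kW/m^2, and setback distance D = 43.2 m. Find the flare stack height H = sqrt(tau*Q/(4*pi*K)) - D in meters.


tau*Q/(4*pi*K) = 0.39 * 1938840 / (4 * pi * 7.27) = 8276.8
sqrt(8276.8) = 90.9769
H = 90.9769 - 43.2 = 47.78

47.78 m


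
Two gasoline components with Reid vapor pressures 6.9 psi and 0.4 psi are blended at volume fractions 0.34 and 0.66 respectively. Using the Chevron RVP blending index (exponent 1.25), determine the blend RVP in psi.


Chevron index: RVP_blend = (sum xi*RVPi^1.25)^(1/1.25)
RVP^1.25 terms: 0.34 * 6.9^1.25 + 0.66 * 0.4^1.25 = 4.0122
RVP_blend = 4.0122^(1/1.25) = 3.039

3.039 psi


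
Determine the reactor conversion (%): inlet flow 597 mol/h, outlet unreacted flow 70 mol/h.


X = (F_in - F_out) / F_in * 100
Moles reacted = 597 - 70 = 527
X = 527 / 597 * 100
= 0.8827 * 100
= 88.27 %

88.27 %


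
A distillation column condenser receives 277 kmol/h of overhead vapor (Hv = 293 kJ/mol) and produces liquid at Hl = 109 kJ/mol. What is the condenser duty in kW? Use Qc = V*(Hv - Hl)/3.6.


Qc = 277 * (293 - 109) / 3.6 = 277 * 184 / 3.6 = 14160

14160 kW


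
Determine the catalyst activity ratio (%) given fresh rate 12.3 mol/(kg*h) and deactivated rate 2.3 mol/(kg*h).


Activity (%) = (rate_used / rate_fresh) * 100
rate_used = 2.3, rate_fresh = 12.3
= (2.3 / 12.3) * 100
= 0.1870 * 100 = 18.70

18.70 %


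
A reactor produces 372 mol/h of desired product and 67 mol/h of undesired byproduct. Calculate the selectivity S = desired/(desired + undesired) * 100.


Selectivity = desired / (desired + undesired) * 100
Total products = 372 + 67 = 439 mol/h
S = 372 / 439 * 100
= 0.8474 * 100
= 84.74 %

84.74 %


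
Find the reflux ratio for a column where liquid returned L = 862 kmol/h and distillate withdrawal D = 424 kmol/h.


Reflux ratio definition: R = L / D (liquid returned / distillate withdrawn)
L = 862 kmol/h, D = 424 kmol/h
R = 862 / 424 = 2.033

2.033


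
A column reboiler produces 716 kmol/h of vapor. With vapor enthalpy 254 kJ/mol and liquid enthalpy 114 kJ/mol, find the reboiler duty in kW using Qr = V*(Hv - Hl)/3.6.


Qr = 716 * (254 - 114) / 3.6 = 716 * 140 / 3.6 = 27840

27840 kW


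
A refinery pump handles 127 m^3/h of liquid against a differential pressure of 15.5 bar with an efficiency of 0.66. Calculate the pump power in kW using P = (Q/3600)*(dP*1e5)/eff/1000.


Q = 127 / 3600 = 0.0352778 m^3/s
P = 0.0352778 * (15.5 * 1e5) / 0.66 / 1000 = 82.85

82.85 kW


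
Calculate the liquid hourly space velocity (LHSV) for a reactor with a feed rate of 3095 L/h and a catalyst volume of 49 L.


LHSV = volumetric feed rate / catalyst volume
= 3095 L/h / 49 L
= 63.16 h^-1

63.16 h^-1


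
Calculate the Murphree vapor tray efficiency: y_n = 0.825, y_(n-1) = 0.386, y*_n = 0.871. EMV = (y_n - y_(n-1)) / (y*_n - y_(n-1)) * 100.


Murphree vapor efficiency: EMV = (y_n - y_(n-1)) / (y*_n - y_(n-1)) * 100
EMV = (0.825 - 0.386) / (0.871 - 0.386) * 100 = 0.439 / 0.485 * 100 = 90.52

90.52 %


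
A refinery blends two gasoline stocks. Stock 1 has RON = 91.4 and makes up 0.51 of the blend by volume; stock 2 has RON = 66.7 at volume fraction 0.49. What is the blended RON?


Linear blending: RON_blend = sum(vi * RONi)
Contribution 1: 0.51 * 91.4 = 46.614
Contribution 2: 0.49 * 66.7 = 32.683
RON_blend = 46.614 + 32.683 = 79.297

79.297


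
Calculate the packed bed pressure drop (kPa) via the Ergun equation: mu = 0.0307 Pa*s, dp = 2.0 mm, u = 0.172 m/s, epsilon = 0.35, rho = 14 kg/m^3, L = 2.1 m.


dp = 2.0 mm = 0.002 m
Viscous term = 150*0.0307*0.172*(1-0.35)^2 / (0.002^2*0.35^3) = 1951280
Inertial term = 1.75*14*0.172^2*(1-0.35) / (0.002*0.35^3) = 5494.17
dP/L = 1951280 + 5494.17 = 1956770 Pa/m
dP = 1956770 * 2.1 / 1000 = 4109 kPa

4109 kPa


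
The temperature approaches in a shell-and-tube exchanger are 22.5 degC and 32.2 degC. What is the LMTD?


LMTD = (dT1 - dT2) / ln(dT1/dT2)
= (22.5 - 32.2) / ln(22.5 / 32.2) = -9.7 / -0.358451 = 27.06

27.06 degC


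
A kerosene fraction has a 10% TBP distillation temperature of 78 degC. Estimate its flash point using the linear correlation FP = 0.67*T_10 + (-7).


FP = 0.67 * 78 + (-7) = 45.26

45.26 degC


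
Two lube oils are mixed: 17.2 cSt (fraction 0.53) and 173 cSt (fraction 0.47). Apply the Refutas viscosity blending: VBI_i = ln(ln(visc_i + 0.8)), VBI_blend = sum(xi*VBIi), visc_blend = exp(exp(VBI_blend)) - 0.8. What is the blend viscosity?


Refutas method: VBN_i = 14.534*ln(ln(visc_i + 0.8)) + 10.975, blended linearly by mass fraction; since VBN is linear in VBI_i = ln(ln(visc_i + 0.8)) and the fractions sum to 1, blend VBI directly: visc = exp(exp(VBI_blend)) - 0.8
VBI_1 = ln(ln(17.2 + 0.8)) = 1.06139
VBI_2 = ln(ln(173 + 0.8)) = 1.64053
VBI_blend = 0.53 * 1.06139 + 0.47 * 1.64053 = 1.33359
visc_blend = exp(exp(1.33359)) - 0.8 = 43.66

43.66 cSt


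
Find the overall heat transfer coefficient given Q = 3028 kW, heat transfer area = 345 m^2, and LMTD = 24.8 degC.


From Q = U*A*LMTD, U = Q / (A * LMTD)
U = 3028 / (345 * 24.8) = 3028 / 8556 = 0.3539

0.3539 kW/(m^2*K)


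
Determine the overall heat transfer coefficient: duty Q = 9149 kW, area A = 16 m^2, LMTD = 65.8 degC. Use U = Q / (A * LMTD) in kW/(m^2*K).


From Q = U*A*LMTD, U = Q / (A * LMTD)
U = 9149 / (16 * 65.8) = 9149 / 1052.8 = 8.690

8.690 kW/(m^2*K)


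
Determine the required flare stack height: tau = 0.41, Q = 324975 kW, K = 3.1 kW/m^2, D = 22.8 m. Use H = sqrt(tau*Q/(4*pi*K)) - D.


tau*Q/(4*pi*K) = 0.41 * 324975 / (4 * pi * 3.1) = 3420.28
sqrt(3420.28) = 58.4832
H = 58.4832 - 22.8 = 35.68

35.68 m


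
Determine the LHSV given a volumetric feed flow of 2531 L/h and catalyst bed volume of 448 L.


LHSV = volumetric feed rate / catalyst volume
= 2531 L/h / 448 L
= 5.650 h^-1

5.650 h^-1


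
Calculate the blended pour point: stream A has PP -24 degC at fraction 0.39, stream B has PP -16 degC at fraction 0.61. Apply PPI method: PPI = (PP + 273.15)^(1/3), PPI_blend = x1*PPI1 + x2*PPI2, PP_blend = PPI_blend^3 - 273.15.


PPI_1 = (-24 + 273.15)^(1/3) = 6.292458
PPI_2 = (-16 + 273.15)^(1/3) = 6.359098
PPI_blend = 0.39 * 6.292458 + 0.61 * 6.359098 = 6.333108
PP_blend = 6.333108^3 - 273.15 = 254.0099 - 273.15 = -19.14

-19.14 degC


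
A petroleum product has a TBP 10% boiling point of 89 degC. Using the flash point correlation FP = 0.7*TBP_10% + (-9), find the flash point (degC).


FP = 0.7 * 89 + (-9) = 53.3

53.3 degC


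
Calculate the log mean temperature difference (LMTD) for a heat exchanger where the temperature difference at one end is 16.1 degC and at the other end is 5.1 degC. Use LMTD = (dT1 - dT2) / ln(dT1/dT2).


LMTD = (dT1 - dT2) / ln(dT1/dT2)
= (16.1 - 5.1) / ln(16.1 / 5.1) = 11 / 1.14958 = 9.569

9.569 degC


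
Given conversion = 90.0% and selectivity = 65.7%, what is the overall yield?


Overall yield = conversion (%) * selectivity (%) / 100
Conversion = 90.0%, Selectivity = 65.7%
Y = 90.0 * 65.7 / 100
= 59.13 %

59.13 %


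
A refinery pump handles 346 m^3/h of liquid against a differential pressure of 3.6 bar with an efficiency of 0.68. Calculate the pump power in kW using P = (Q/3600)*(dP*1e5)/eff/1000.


Q = 346 / 3600 = 0.0961111 m^3/s
P = 0.0961111 * (3.6 * 1e5) / 0.68 / 1000 = 50.88

50.88 kW


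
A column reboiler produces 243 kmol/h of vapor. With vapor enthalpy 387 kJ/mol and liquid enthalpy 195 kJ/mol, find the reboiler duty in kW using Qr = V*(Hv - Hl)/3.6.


Qr = 243 * (387 - 195) / 3.6 = 243 * 192 / 3.6 = 12960

12960 kW


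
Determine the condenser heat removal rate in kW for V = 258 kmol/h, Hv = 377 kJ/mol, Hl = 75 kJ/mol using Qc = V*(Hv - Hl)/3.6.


Qc = 258 * (377 - 75) / 3.6 = 258 * 302 / 3.6 = 21640

21640 kW


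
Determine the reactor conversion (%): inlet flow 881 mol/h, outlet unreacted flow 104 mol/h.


X = (F_in - F_out) / F_in * 100
Moles reacted = 881 - 104 = 777
X = 777 / 881 * 100
= 0.8820 * 100
= 88.20 %

88.20 %


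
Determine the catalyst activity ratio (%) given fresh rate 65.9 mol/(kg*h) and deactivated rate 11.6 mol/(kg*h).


Activity (%) = (rate_used / rate_fresh) * 100
rate_used = 11.6, rate_fresh = 65.9
= (11.6 / 65.9) * 100
= 0.1760 * 100 = 17.60

17.60 %


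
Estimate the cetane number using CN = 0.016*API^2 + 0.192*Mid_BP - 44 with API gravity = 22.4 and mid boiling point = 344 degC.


CN = 0.016 * 22.4^2 + 0.192 * 344 - 44
CN = 8.02816 + 66.048 - 44 = 30.07616

30.07616


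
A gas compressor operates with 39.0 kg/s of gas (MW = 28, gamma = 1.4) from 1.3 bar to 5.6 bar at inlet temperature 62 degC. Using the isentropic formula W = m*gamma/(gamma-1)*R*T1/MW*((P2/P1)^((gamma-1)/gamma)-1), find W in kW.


Isentropic work: W = m*(gamma/(gamma-1))*(R*T1/MW)*((P2/P1)^((gamma-1)/gamma) - 1)
T1 = 62 + 273.15 = 335.15 K
Pressure ratio = 5.6 / 1.3 = 4.30769
Exponent = (1.4 - 1)/1.4 = 0.285714
(P2/P1)^exp - 1 = 4.30769^0.285714 - 1 = 0.517793
W = 39.0 * 1.4 / 0.4 * 8.314 * 335.15 / 28 * 0.517793 = 7034

7034 kW


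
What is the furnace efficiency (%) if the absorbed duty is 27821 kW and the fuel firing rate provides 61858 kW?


Furnace efficiency = Q_absorbed / Q_fuel * 100
= 27821 / 61858 * 100 = 44.98

44.98 %


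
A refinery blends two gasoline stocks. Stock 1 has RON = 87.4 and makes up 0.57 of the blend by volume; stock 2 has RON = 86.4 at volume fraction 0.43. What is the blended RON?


Linear blending: RON_blend = sum(vi * RONi)
Contribution 1: 0.57 * 87.4 = 49.818
Contribution 2: 0.43 * 86.4 = 37.152
RON_blend = 49.818 + 37.152 = 86.97

86.97


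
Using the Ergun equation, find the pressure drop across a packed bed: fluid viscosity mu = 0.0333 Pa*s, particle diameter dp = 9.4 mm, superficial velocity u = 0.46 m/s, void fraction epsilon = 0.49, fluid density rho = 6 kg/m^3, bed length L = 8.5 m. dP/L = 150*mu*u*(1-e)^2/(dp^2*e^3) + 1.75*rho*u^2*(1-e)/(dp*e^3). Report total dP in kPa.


dp = 9.4 mm = 0.0094 m
Viscous term = 150*0.0333*0.46*(1-0.49)^2 / (0.0094^2*0.49^3) = 57489.7
Inertial term = 1.75*6*0.46^2*(1-0.49) / (0.0094*0.49^3) = 1024.61
dP/L = 57489.7 + 1024.61 = 58514.3 Pa/m
dP = 58514.3 * 8.5 / 1000 = 497.4 kPa

497.4 kPa


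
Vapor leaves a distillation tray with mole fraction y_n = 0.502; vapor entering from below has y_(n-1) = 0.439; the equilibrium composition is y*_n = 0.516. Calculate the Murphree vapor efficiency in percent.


Murphree vapor efficiency: EMV = (y_n - y_(n-1)) / (y*_n - y_(n-1)) * 100
EMV = (0.502 - 0.439) / (0.516 - 0.439) * 100 = 0.063 / 0.077 * 100 = 81.82

81.82 %


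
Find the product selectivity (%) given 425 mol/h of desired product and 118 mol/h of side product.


Selectivity = desired / (desired + undesired) * 100
Total products = 425 + 118 = 543 mol/h
S = 425 / 543 * 100
= 0.7827 * 100
= 78.27 %

78.27 %


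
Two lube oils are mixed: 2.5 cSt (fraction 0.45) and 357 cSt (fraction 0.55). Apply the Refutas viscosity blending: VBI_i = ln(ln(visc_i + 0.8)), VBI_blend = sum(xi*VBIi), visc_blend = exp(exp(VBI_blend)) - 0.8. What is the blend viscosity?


Refutas method: VBN_i = 14.534*ln(ln(visc_i + 0.8)) + 10.975, blended linearly by mass fraction; since VBN is linear in VBI_i = ln(ln(visc_i + 0.8)) and the fractions sum to 1, blend VBI directly: visc = exp(exp(VBI_blend)) - 0.8
VBI_1 = ln(ln(2.5 + 0.8)) = 0.177244
VBI_2 = ln(ln(357 + 0.8)) = 1.77155
VBI_blend = 0.45 * 0.177244 + 0.55 * 1.77155 = 1.05411
visc_blend = exp(exp(1.05411)) - 0.8 = 16.83

16.83 cSt


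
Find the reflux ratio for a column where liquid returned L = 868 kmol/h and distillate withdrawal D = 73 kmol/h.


Reflux ratio definition: R = L / D (liquid returned / distillate withdrawn)
L = 868 kmol/h, D = 73 kmol/h
R = 868 / 73 = 11.89

11.89


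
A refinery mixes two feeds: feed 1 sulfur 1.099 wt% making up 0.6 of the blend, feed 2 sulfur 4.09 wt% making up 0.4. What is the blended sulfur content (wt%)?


Linear sulfur blending: S_blend = x1*S1 + x2*S2
Contribution 1: 0.6 * 1.099 = 0.6594 wt%
Contribution 2: 0.4 * 4.09 = 1.636 wt%
S_blend = 0.6594 + 1.636 = 2.2954

2.2954 wt%


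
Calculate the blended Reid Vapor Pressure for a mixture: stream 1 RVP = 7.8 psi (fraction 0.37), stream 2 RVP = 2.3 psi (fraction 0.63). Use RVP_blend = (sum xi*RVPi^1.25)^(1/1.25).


Chevron index: RVP_blend = (sum xi*RVPi^1.25)^(1/1.25)
RVP^1.25 terms: 0.37 * 7.8^1.25 + 0.63 * 2.3^1.25 = 6.60746
RVP_blend = 6.60746^(1/1.25) = 4.529

4.529 psi


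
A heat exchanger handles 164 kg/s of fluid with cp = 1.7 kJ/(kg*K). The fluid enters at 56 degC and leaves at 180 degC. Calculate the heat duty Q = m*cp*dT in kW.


Q = m_dot * cp * delta_T
delta_T = 180 - 56 = 124 K
Q = 164 * 1.7 * 124
= 278.8 * 124
= 34571.2 kW

34571.2 kW


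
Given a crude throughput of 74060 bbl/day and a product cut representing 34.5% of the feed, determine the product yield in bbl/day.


Crude throughput = 74060 bbl/day
Fraction yield = 34.5%
yield = throughput * fraction / 100
yield = 74060 * 34.5 / 100 = 25550.7

25550.7 bbl/day


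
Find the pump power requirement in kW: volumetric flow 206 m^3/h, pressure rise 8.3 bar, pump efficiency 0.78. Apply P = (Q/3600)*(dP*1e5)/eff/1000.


Q = 206 / 3600 = 0.0572222 m^3/s
P = 0.0572222 * (8.3 * 1e5) / 0.78 / 1000 = 60.89

60.89 kW


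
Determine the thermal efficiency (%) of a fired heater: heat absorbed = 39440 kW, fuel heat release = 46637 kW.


Furnace efficiency = Q_absorbed / Q_fuel * 100
= 39440 / 46637 * 100 = 84.57

84.57 %


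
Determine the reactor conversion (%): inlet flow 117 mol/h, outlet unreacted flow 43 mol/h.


X = (F_in - F_out) / F_in * 100
Moles reacted = 117 - 43 = 74
X = 74 / 117 * 100
= 0.6325 * 100
= 63.25 %

63.25 %


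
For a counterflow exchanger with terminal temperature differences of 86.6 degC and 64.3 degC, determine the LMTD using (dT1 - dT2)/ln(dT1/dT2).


LMTD = (dT1 - dT2) / ln(dT1/dT2)
= (86.6 - 64.3) / ln(86.6 / 64.3) = 22.3 / 0.29774 = 74.90

74.90 degC


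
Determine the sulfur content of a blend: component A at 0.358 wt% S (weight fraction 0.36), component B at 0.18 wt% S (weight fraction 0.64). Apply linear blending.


Linear sulfur blending: S_blend = x1*S1 + x2*S2
Contribution 1: 0.36 * 0.358 = 0.12888 wt%
Contribution 2: 0.64 * 0.18 = 0.1152 wt%
S_blend = 0.12888 + 0.1152 = 0.24408

0.24408 wt%


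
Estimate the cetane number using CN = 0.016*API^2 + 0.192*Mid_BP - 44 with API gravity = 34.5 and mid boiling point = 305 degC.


CN = 0.016 * 34.5^2 + 0.192 * 305 - 44
CN = 19.044 + 58.56 - 44 = 33.604

33.604


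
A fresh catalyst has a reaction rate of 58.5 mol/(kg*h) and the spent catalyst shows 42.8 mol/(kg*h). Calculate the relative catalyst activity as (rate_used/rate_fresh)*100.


Activity (%) = (rate_used / rate_fresh) * 100
rate_used = 42.8, rate_fresh = 58.5
= (42.8 / 58.5) * 100
= 0.7316 * 100 = 73.16

73.16 %


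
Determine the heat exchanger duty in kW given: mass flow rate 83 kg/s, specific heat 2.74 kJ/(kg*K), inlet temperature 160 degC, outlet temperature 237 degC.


Q = m_dot * cp * delta_T
delta_T = 237 - 160 = 77 K
Q = 83 * 2.74 * 77
= 227.42 * 77
= 17511.34 kW

17511.34 kW


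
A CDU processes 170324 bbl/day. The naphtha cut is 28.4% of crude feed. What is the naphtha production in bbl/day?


Crude throughput = 170324 bbl/day
Fraction yield = 28.4%
yield = throughput * fraction / 100
yield = 170324 * 28.4 / 100 = 48372.016

48372.016 bbl/day


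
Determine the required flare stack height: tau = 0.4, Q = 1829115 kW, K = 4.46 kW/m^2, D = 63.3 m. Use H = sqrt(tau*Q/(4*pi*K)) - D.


tau*Q/(4*pi*K) = 0.4 * 1829115 / (4 * pi * 4.46) = 13054.4
sqrt(13054.4) = 114.256
H = 114.256 - 63.3 = 50.96

50.96 m


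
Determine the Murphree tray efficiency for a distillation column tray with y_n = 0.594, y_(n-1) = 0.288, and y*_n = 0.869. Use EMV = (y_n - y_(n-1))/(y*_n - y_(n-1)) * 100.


Murphree vapor efficiency: EMV = (y_n - y_(n-1)) / (y*_n - y_(n-1)) * 100
EMV = (0.594 - 0.288) / (0.869 - 0.288) * 100 = 0.306 / 0.581 * 100 = 52.67

52.67 %


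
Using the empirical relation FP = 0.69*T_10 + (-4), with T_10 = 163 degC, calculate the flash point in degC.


FP = 0.69 * 163 + (-4) = 108.47

108.47 degC


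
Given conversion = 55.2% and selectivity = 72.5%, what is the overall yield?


Overall yield = conversion (%) * selectivity (%) / 100
Conversion = 55.2%, Selectivity = 72.5%
Y = 55.2 * 72.5 / 100
= 40.02 %

40.02 %


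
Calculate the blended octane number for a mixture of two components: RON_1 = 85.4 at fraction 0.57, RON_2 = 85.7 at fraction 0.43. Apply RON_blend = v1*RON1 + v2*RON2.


Linear blending: RON_blend = sum(vi * RONi)
Contribution 1: 0.57 * 85.4 = 48.678
Contribution 2: 0.43 * 85.7 = 36.851
RON_blend = 48.678 + 36.851 = 85.529

85.529


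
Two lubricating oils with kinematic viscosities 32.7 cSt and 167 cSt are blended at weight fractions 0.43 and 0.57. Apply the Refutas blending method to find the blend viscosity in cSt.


Refutas method: VBN_i = 14.534*ln(ln(visc_i + 0.8)) + 10.975, blended linearly by mass fraction; since VBN is linear in VBI_i = ln(ln(visc_i + 0.8)) and the fractions sum to 1, blend VBI directly: visc = exp(exp(VBI_blend)) - 0.8
VBI_1 = ln(ln(32.7 + 0.8)) = 1.25606
VBI_2 = ln(ln(167 + 0.8)) = 1.6337
VBI_blend = 0.43 * 1.25606 + 0.57 * 1.6337 = 1.47131
visc_blend = exp(exp(1.47131)) - 0.8 = 77.06

77.06 cSt


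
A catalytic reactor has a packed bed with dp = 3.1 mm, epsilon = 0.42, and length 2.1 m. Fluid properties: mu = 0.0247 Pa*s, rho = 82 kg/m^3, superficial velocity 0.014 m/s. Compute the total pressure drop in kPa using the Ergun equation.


dp = 3.1 mm = 0.0031 m
Viscous term = 150*0.0247*0.014*(1-0.42)^2 / (0.0031^2*0.42^3) = 24507.6
Inertial term = 1.75*82*0.014^2*(1-0.42) / (0.0031*0.42^3) = 71.0275
dP/L = 24507.6 + 71.0275 = 24578.6 Pa/m
dP = 24578.6 * 2.1 / 1000 = 51.62 kPa

51.62 kPa


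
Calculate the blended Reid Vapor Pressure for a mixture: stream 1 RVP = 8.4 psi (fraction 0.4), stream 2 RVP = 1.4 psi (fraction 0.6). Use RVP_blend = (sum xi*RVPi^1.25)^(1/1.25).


Chevron index: RVP_blend = (sum xi*RVPi^1.25)^(1/1.25)
RVP^1.25 terms: 0.4 * 8.4^1.25 + 0.6 * 1.4^1.25 = 6.63389
RVP_blend = 6.63389^(1/1.25) = 4.544

4.544 psi


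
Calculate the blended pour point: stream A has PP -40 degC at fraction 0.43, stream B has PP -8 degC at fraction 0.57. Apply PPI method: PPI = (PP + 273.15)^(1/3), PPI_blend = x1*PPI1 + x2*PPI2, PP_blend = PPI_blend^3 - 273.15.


PPI_1 = (-40 + 273.15)^(1/3) = 6.15477
PPI_2 = (-8 + 273.15)^(1/3) = 6.42437
PPI_blend = 0.43 * 6.15477 + 0.57 * 6.42437 = 6.308442
PP_blend = 6.308442^3 - 273.15 = 251.0535 - 273.15 = -22.1

-22.1 degC


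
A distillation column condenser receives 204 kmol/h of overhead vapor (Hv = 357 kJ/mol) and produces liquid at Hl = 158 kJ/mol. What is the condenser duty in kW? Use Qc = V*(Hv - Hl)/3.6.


Qc = 204 * (357 - 158) / 3.6 = 204 * 199 / 3.6 = 11280

11280 kW


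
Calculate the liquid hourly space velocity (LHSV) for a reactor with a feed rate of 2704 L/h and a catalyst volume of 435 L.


LHSV = volumetric feed rate / catalyst volume
= 2704 L/h / 435 L
= 6.216 h^-1

6.216 h^-1


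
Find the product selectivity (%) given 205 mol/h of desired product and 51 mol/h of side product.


Selectivity = desired / (desired + undesired) * 100
Total products = 205 + 51 = 256 mol/h
S = 205 / 256 * 100
= 0.8008 * 100
= 80.08 %

80.08 %


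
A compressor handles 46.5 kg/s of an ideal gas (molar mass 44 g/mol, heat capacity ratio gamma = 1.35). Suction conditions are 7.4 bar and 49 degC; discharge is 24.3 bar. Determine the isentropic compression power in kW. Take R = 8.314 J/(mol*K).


Isentropic work: W = m*(gamma/(gamma-1))*(R*T1/MW)*((P2/P1)^((gamma-1)/gamma) - 1)
T1 = 49 + 273.15 = 322.15 K
Pressure ratio = 24.3 / 7.4 = 3.28378
Exponent = (1.35 - 1)/1.35 = 0.259259
(P2/P1)^exp - 1 = 3.28378^0.259259 - 1 = 0.361052
W = 46.5 * 1.35 / 0.35 * 8.314 * 322.15 / 44 * 0.361052 = 3942

3942 kW


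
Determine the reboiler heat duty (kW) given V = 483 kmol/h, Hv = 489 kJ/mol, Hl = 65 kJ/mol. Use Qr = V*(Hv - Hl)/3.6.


Qr = 483 * (489 - 65) / 3.6 = 483 * 424 / 3.6 = 56890

56890 kW


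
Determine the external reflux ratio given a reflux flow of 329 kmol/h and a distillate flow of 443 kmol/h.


Reflux ratio definition: R = L / D (liquid returned / distillate withdrawn)
L = 329 kmol/h, D = 443 kmol/h
R = 329 / 443 = 0.7427

0.7427


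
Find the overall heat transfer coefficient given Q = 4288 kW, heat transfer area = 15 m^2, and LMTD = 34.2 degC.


From Q = U*A*LMTD, U = Q / (A * LMTD)
U = 4288 / (15 * 34.2) = 4288 / 513 = 8.359

8.359 kW/(m^2*K)


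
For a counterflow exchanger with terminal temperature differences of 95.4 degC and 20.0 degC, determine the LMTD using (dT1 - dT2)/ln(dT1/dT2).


LMTD = (dT1 - dT2) / ln(dT1/dT2)
= (95.4 - 20.0) / ln(95.4 / 20.0) = 75.4 / 1.56235 = 48.26

48.26 degC


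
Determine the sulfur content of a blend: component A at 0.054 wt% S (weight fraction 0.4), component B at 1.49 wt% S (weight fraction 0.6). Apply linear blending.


Linear sulfur blending: S_blend = x1*S1 + x2*S2
Contribution 1: 0.4 * 0.054 = 0.0216 wt%
Contribution 2: 0.6 * 1.49 = 0.894 wt%
S_blend = 0.0216 + 0.894 = 0.9156

0.9156 wt%


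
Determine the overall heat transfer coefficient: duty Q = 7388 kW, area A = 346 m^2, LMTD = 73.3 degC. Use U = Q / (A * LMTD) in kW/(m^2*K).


From Q = U*A*LMTD, U = Q / (A * LMTD)
U = 7388 / (346 * 73.3) = 7388 / 25361.8 = 0.2913

0.2913 kW/(m^2*K)


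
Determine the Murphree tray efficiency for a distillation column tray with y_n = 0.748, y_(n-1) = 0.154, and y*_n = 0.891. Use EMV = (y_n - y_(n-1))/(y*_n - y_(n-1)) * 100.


Murphree vapor efficiency: EMV = (y_n - y_(n-1)) / (y*_n - y_(n-1)) * 100
EMV = (0.748 - 0.154) / (0.891 - 0.154) * 100 = 0.594 / 0.737 * 100 = 80.60

80.60 %


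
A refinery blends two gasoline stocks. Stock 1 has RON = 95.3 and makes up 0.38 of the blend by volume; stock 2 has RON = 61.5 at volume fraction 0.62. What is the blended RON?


Linear blending: RON_blend = sum(vi * RONi)
Contribution 1: 0.38 * 95.3 = 36.214
Contribution 2: 0.62 * 61.5 = 38.13
RON_blend = 36.214 + 38.13 = 74.344

74.344


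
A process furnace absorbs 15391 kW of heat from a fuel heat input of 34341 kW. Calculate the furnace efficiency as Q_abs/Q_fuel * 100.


Furnace efficiency = Q_absorbed / Q_fuel * 100
= 15391 / 34341 * 100 = 44.82

44.82 %


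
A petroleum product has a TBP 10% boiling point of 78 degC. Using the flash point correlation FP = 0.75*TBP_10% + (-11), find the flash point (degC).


FP = 0.75 * 78 + (-11) = 47.5

47.5 degC


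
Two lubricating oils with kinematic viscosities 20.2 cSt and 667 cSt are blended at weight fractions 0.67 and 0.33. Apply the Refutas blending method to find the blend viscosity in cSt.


Refutas method: VBN_i = 14.534*ln(ln(visc_i + 0.8)) + 10.975, blended linearly by mass fraction; since VBN is linear in VBI_i = ln(ln(visc_i + 0.8)) and the fractions sum to 1, blend VBI directly: visc = exp(exp(VBI_blend)) - 0.8
VBI_1 = ln(ln(20.2 + 0.8)) = 1.11334
VBI_2 = ln(ln(667 + 0.8)) = 1.87242
VBI_blend = 0.67 * 1.11334 + 0.33 * 1.87242 = 1.36384
visc_blend = exp(exp(1.36384)) - 0.8 = 49.16

49.16 cSt


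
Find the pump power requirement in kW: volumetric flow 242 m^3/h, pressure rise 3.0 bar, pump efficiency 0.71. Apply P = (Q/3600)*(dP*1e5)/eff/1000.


Q = 242 / 3600 = 0.0672222 m^3/s
P = 0.0672222 * (3.0 * 1e5) / 0.71 / 1000 = 28.40

28.40 kW


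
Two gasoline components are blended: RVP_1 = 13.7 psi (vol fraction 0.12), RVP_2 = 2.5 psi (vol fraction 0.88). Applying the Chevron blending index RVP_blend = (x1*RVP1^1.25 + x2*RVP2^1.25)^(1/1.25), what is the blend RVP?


Chevron index: RVP_blend = (sum xi*RVPi^1.25)^(1/1.25)
RVP^1.25 terms: 0.12 * 13.7^1.25 + 0.88 * 2.5^1.25 = 5.92923
RVP_blend = 5.92923^(1/1.25) = 4.153

4.153 psi


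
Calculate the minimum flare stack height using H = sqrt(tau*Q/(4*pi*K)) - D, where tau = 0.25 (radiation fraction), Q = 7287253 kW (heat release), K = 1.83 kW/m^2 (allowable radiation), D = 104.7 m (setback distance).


tau*Q/(4*pi*K) = 0.25 * 7287253 / (4 * pi * 1.83) = 79221.5
sqrt(79221.5) = 281.463
H = 281.463 - 104.7 = 176.8

176.8 m


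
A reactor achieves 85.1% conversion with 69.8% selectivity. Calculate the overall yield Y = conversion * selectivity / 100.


Overall yield = conversion (%) * selectivity (%) / 100
Conversion = 85.1%, Selectivity = 69.8%
Y = 85.1 * 69.8 / 100
= 59.3998 %

59.3998 %


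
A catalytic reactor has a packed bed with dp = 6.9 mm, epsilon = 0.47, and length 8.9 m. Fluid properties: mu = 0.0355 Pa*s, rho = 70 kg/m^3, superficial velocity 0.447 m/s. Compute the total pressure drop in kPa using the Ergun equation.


dp = 6.9 mm = 0.0069 m
Viscous term = 150*0.0355*0.447*(1-0.47)^2 / (0.0069^2*0.47^3) = 135266
Inertial term = 1.75*70*0.447^2*(1-0.47) / (0.0069*0.47^3) = 18108.6
dP/L = 135266 + 18108.6 = 153375 Pa/m
dP = 153375 * 8.9 / 1000 = 1365 kPa

1365 kPa


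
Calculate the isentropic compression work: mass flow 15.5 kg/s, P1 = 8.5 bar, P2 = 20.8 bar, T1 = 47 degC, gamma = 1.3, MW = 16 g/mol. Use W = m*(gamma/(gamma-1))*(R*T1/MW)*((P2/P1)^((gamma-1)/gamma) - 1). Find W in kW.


Isentropic work: W = m*(gamma/(gamma-1))*(R*T1/MW)*((P2/P1)^((gamma-1)/gamma) - 1)
T1 = 47 + 273.15 = 320.15 K
Pressure ratio = 20.8 / 8.5 = 2.44706
Exponent = (1.3 - 1)/1.3 = 0.230769
(P2/P1)^exp - 1 = 2.44706^0.230769 - 1 = 0.229383
W = 15.5 * 1.3 / 0.3 * 8.314 * 320.15 / 16 * 0.229383 = 2563

2563 kW


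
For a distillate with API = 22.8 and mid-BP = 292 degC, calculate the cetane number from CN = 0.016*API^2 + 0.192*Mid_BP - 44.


CN = 0.016 * 22.8^2 + 0.192 * 292 - 44
CN = 8.31744 + 56.064 - 44 = 20.38144

20.38144


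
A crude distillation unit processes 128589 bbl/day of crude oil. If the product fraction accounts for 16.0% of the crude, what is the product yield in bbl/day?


Crude throughput = 128589 bbl/day
Fraction yield = 16.0%
yield = throughput * fraction / 100
yield = 128589 * 16.0 / 100 = 20574.24

20574.24 bbl/day


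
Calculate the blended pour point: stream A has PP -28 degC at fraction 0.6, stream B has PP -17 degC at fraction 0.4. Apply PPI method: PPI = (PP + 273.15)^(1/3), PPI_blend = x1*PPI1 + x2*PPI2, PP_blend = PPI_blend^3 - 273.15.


PPI_1 = (-28 + 273.15)^(1/3) = 6.258601
PPI_2 = (-17 + 273.15)^(1/3) = 6.350844
PPI_blend = 0.6 * 6.258601 + 0.4 * 6.350844 = 6.295498
PP_blend = 6.295498^3 - 273.15 = 249.5113 - 273.15 = -23.64

-23.64 degC


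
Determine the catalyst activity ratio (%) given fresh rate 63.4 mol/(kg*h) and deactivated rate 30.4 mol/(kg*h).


Activity (%) = (rate_used / rate_fresh) * 100
rate_used = 30.4, rate_fresh = 63.4
= (30.4 / 63.4) * 100
= 0.4795 * 100 = 47.95

47.95 %


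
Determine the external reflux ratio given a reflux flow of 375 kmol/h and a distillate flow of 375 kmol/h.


Reflux ratio definition: R = L / D (liquid returned / distillate withdrawn)
L = 375 kmol/h, D = 375 kmol/h
R = 375 / 375 = 1.000

1.000


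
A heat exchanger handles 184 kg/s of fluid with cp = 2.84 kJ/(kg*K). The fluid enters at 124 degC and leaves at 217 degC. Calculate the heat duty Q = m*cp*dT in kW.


Q = m_dot * cp * delta_T
delta_T = 217 - 124 = 93 K
Q = 184 * 2.84 * 93
= 522.56 * 93
= 48598.08 kW

48598.08 kW


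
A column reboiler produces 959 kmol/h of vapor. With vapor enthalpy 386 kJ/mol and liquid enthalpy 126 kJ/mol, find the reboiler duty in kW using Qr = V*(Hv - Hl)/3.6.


Qr = 959 * (386 - 126) / 3.6 = 959 * 260 / 3.6 = 69260

69260 kW


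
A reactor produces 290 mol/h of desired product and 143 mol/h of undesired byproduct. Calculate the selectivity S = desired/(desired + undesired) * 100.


Selectivity = desired / (desired + undesired) * 100
Total products = 290 + 143 = 433 mol/h
S = 290 / 433 * 100
= 0.6697 * 100
= 66.97 %

66.97 %


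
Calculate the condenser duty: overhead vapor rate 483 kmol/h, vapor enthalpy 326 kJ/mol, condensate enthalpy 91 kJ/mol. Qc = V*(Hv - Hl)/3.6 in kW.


Qc = 483 * (326 - 91) / 3.6 = 483 * 235 / 3.6 = 31530

31530 kW


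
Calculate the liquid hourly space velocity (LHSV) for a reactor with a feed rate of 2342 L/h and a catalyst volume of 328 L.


LHSV = volumetric feed rate / catalyst volume
= 2342 L/h / 328 L
= 7.140 h^-1

7.140 h^-1


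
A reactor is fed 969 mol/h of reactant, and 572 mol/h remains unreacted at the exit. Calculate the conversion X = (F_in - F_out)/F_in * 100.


X = (F_in - F_out) / F_in * 100
Moles reacted = 969 - 572 = 397
X = 397 / 969 * 100
= 0.4097 * 100
= 40.97 %

40.97 %


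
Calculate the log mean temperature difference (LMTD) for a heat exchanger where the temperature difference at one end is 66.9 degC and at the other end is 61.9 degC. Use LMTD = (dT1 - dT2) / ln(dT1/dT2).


LMTD = (dT1 - dT2) / ln(dT1/dT2)
= (66.9 - 61.9) / ln(66.9 / 61.9) = 5 / 0.0776788 = 64.37

64.37 degC


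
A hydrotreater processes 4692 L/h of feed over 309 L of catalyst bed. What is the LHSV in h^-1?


LHSV = volumetric feed rate / catalyst volume
= 4692 L/h / 309 L
= 15.18 h^-1

15.18 h^-1


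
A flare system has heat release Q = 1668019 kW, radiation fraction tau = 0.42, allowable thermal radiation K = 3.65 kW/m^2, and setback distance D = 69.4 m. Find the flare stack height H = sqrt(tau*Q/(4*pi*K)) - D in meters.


tau*Q/(4*pi*K) = 0.42 * 1668019 / (4 * pi * 3.65) = 15273.8
sqrt(15273.8) = 123.587
H = 123.587 - 69.4 = 54.19

54.19 m


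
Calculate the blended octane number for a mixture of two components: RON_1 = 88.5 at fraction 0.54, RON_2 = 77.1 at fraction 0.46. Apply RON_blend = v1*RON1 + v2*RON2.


Linear blending: RON_blend = sum(vi * RONi)
Contribution 1: 0.54 * 88.5 = 47.79
Contribution 2: 0.46 * 77.1 = 35.466
RON_blend = 47.79 + 35.466 = 83.256

83.256


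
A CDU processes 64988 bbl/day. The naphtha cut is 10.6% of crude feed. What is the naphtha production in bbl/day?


Crude throughput = 64988 bbl/day
Fraction yield = 10.6%
yield = throughput * fraction / 100
yield = 64988 * 10.6 / 100 = 6888.728

6888.728 bbl/day


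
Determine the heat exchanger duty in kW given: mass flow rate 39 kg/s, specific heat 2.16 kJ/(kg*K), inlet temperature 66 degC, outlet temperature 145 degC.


Q = m_dot * cp * delta_T
delta_T = 145 - 66 = 79 K
Q = 39 * 2.16 * 79
= 84.24 * 79
= 6654.96 kW

6654.96 kW


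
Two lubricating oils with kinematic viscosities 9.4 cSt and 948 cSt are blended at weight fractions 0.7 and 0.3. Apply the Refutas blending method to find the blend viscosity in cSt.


Refutas method: VBN_i = 14.534*ln(ln(visc_i + 0.8)) + 10.975, blended linearly by mass fraction; since VBN is linear in VBI_i = ln(ln(visc_i + 0.8)) and the fractions sum to 1, blend VBI directly: visc = exp(exp(VBI_blend)) - 0.8
VBI_1 = ln(ln(9.4 + 0.8)) = 0.842596
VBI_2 = ln(ln(948 + 0.8)) = 1.92501
VBI_blend = 0.7 * 0.842596 + 0.3 * 1.92501 = 1.16732
visc_blend = exp(exp(1.16732)) - 0.8 = 24.06

24.06 cSt


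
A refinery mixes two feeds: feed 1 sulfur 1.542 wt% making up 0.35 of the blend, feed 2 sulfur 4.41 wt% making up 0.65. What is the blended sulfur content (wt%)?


Linear sulfur blending: S_blend = x1*S1 + x2*S2
Contribution 1: 0.35 * 1.542 = 0.5397 wt%
Contribution 2: 0.65 * 4.41 = 2.8665 wt%
S_blend = 0.5397 + 2.8665 = 3.4062

3.4062 wt%


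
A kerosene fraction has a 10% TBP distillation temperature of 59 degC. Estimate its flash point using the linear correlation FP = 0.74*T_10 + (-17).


FP = 0.74 * 59 + (-17) = 26.66

26.66 degC


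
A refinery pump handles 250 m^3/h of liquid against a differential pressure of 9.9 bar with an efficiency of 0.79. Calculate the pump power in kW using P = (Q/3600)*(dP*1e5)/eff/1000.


Q = 250 / 3600 = 0.0694444 m^3/s
P = 0.0694444 * (9.9 * 1e5) / 0.79 / 1000 = 87.03

87.03 kW


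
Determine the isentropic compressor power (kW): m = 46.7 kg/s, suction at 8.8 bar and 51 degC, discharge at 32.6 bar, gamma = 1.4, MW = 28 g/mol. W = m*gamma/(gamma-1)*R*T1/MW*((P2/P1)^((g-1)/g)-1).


Isentropic work: W = m*(gamma/(gamma-1))*(R*T1/MW)*((P2/P1)^((gamma-1)/gamma) - 1)
T1 = 51 + 273.15 = 324.15 K
Pressure ratio = 32.6 / 8.8 = 3.70455
Exponent = (1.4 - 1)/1.4 = 0.285714
(P2/P1)^exp - 1 = 3.70455^0.285714 - 1 = 0.45377
W = 46.7 * 1.4 / 0.4 * 8.314 * 324.15 / 28 * 0.45377 = 7139

7139 kW


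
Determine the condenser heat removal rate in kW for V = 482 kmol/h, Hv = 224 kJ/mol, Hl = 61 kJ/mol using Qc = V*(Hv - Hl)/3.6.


Qc = 482 * (224 - 61) / 3.6 = 482 * 163 / 3.6 = 21820

21820 kW


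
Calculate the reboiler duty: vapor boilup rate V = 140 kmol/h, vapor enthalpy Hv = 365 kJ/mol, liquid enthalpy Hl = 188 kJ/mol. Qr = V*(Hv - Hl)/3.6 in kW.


Qr = 140 * (365 - 188) / 3.6 = 140 * 177 / 3.6 = 6883

6883 kW


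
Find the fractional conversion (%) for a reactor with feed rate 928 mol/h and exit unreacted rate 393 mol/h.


X = (F_in - F_out) / F_in * 100
Moles reacted = 928 - 393 = 535
X = 535 / 928 * 100
= 0.5765 * 100
= 57.65 %

57.65 %


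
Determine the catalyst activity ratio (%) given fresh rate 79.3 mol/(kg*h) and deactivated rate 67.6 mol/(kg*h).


Activity (%) = (rate_used / rate_fresh) * 100
rate_used = 67.6, rate_fresh = 79.3
= (67.6 / 79.3) * 100
= 0.8525 * 100 = 85.25

85.25 %


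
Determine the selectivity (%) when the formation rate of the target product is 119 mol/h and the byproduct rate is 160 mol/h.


Selectivity = desired / (desired + undesired) * 100
Total products = 119 + 160 = 279 mol/h
S = 119 / 279 * 100
= 0.4265 * 100
= 42.65 %

42.65 %
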